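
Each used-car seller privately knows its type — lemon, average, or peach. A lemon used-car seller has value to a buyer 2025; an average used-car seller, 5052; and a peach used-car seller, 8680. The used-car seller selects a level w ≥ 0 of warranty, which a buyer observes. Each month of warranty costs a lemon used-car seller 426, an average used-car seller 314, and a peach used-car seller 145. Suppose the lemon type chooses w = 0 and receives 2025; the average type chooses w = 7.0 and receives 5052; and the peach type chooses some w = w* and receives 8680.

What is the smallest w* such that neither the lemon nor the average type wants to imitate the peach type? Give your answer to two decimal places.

18.55

Average type (on-path payoff 5052 − 314×7.0 = 2854) won't mimic when 2854 ≥ 8680 − 314·w*, i.e. w* ≥ 18.55.
Lemon type (on-path payoff 2025) won't mimic when 2025 ≥ 8680 − 426·w*, i.e. w* ≥ 15.62.
Both must hold, so w* = max(15.62, 18.55) = 18.55. The average type's constraint binds.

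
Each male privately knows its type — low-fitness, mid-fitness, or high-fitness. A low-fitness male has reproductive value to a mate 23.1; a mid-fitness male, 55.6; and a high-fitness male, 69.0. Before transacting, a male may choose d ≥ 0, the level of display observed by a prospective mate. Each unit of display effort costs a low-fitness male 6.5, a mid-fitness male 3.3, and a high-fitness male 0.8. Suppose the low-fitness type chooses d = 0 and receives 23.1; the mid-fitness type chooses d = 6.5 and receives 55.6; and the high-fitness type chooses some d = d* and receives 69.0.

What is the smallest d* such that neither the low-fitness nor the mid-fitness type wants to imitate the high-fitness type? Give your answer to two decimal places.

Low-fitness type (on-path payoff 23.1) won't mimic when 23.1 ≥ 69.0 − 6.5·d*, i.e. d* ≥ 7.06.
Mid-fitness type (on-path payoff 55.6 − 3.3×6.5 = 34.15) won't mimic when 34.15 ≥ 69.0 − 3.3·d*, i.e. d* ≥ 10.56.
Both must hold, so d* = max(7.06, 10.56) = 10.56. The mid-fitness type's constraint binds.

10.56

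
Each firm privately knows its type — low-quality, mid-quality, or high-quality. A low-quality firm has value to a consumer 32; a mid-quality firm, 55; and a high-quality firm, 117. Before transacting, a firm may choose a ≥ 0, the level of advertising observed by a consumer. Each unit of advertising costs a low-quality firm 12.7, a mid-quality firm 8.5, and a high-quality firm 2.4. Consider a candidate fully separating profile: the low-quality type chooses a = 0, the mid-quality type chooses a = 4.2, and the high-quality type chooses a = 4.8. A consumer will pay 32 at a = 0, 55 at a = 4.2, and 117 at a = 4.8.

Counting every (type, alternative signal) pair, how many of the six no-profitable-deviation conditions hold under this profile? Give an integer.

High-quality (own payoff 117 − 2.4×4.8 = 105.48): to a=0 gives 32 → no gain ✓; to a=4.2 gives 55 − 2.4×4.2 = 44.92 → no gain ✓.
Mid-quality (own payoff 55 − 8.5×4.2 = 19.3): to a=0 gives 32 → profitable ✗; to a=4.8 gives 117 − 8.5×4.8 = 76.2 → profitable ✗.
Low-quality (own payoff 32): to a=4.2 gives 55 − 12.7×4.2 = 1.66 → no gain ✓; to a=4.8 gives 117 − 12.7×4.8 = 56.04 → profitable ✗.
3 of the 6 constraints hold; not an equilibrium.

3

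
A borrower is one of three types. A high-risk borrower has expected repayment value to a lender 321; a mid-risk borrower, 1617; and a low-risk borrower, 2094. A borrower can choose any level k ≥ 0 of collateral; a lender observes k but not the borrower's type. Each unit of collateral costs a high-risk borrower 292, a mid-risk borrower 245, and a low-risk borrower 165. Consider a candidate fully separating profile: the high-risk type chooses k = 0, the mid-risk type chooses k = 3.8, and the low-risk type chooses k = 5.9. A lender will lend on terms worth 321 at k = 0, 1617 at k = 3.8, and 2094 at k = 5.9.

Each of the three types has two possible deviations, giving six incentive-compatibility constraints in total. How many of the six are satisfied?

High-risk (own payoff 321): to k=3.8 gives 1617 − 292×3.8 = 507.4 → profitable ✗; to k=5.9 gives 2094 − 292×5.9 = 371.2 → profitable ✗.
Mid-risk (own payoff 1617 − 245×3.8 = 686): to k=0 gives 321 → no gain ✓; to k=5.9 gives 2094 − 245×5.9 = 648.5 → no gain ✓.
Low-risk (own payoff 2094 − 165×5.9 = 1120.5): to k=0 gives 321 → no gain ✓; to k=3.8 gives 1617 − 165×3.8 = 990 → no gain ✓.
4 of the 6 constraints hold; not an equilibrium.

4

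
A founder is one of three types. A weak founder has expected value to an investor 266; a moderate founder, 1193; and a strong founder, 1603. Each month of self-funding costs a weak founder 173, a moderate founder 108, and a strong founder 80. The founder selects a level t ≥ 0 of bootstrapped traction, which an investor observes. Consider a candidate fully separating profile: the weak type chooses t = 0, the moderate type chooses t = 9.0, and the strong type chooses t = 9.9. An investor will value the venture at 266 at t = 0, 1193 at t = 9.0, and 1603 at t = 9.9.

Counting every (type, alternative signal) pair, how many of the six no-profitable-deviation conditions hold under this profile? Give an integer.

4

Strong (own payoff 1603 − 80×9.9 = 811): to t=0 gives 266 → no gain ✓; to t=9.0 gives 1193 − 80×9.0 = 473 → no gain ✓.
Moderate (own payoff 1193 − 108×9.0 = 221): to t=0 gives 266 → profitable ✗; to t=9.9 gives 1603 − 108×9.9 = 533.8 → profitable ✗.
Weak (own payoff 266): to t=9.0 gives 1193 − 173×9.0 = -364 → no gain ✓; to t=9.9 gives 1603 − 173×9.9 = -109.7 → no gain ✓.
4 of the 6 constraints hold; not an equilibrium.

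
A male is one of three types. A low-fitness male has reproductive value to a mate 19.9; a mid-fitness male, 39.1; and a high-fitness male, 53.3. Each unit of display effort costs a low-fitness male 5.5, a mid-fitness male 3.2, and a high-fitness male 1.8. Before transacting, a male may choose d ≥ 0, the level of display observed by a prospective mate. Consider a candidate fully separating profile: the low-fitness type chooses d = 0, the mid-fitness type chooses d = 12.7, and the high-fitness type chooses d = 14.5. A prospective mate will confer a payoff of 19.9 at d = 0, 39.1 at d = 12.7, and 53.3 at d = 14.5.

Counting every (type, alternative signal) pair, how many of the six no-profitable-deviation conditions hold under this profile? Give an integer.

Mid-fitness (own payoff 39.1 − 3.2×12.7 = -1.54): to d=0 gives 19.9 → profitable ✗; to d=14.5 gives 53.3 − 3.2×14.5 = 6.9 → profitable ✗.
Low-fitness (own payoff 19.9): to d=12.7 gives 39.1 − 5.5×12.7 = -30.75 → no gain ✓; to d=14.5 gives 53.3 − 5.5×14.5 = -26.45 → no gain ✓.
High-fitness (own payoff 53.3 − 1.8×14.5 = 27.2): to d=0 gives 19.9 → no gain ✓; to d=12.7 gives 39.1 − 1.8×12.7 = 16.24 → no gain ✓.
4 of the 6 constraints hold; not an equilibrium.

4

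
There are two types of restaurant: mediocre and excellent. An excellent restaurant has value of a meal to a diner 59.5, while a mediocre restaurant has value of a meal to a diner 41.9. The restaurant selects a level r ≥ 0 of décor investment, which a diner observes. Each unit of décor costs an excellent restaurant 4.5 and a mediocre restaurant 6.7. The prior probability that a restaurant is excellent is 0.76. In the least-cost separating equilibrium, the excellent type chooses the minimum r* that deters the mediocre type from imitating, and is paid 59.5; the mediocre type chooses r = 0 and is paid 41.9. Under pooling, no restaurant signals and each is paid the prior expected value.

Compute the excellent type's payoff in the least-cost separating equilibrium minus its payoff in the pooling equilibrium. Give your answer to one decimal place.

-7.6

Least-cost separating signal: r* solves 41.9 = 59.5 − 6.7·r*, so r* = (59.5 − 41.9)/6.7 ≈ 2.6269.
Excellent type's separating payoff: 59.5 − 4.5 × r* = 59.5 − 4.5 × (59.5 − 41.9)/6.7 = 59.5 − 79.2/6.7 ≈ 47.679.
Pooling payoff: 0.76 × 59.5 + 0.24 × 41.9 = 55.276.
Difference: 47.679 − 55.276 = -7.597, i.e. -7.6 to one decimal place.
The excellent type would prefer the pooling outcome.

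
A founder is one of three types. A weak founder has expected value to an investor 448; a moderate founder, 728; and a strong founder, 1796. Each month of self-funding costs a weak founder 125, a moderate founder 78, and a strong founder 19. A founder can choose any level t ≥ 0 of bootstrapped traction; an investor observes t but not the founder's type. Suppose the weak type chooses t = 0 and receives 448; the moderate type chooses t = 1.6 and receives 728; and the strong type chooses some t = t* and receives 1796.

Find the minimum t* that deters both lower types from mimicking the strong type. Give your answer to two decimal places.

Moderate type (on-path payoff 728 − 78×1.6 = 603.2) won't mimic when 603.2 ≥ 1796 − 78·t*, i.e. t* ≥ 15.29.
Weak type (on-path payoff 448) won't mimic when 448 ≥ 1796 − 125·t*, i.e. t* ≥ 10.78.
Both must hold, so t* = max(10.78, 15.29) = 15.29. The moderate type's constraint binds.

15.29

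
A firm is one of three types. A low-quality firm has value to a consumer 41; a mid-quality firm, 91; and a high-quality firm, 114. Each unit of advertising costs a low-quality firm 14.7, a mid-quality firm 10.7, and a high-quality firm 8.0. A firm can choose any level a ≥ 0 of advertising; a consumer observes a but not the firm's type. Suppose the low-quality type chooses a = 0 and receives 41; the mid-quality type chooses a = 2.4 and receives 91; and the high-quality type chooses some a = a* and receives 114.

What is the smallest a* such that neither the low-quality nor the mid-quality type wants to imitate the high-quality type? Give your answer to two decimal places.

Mid-quality type (on-path payoff 91 − 10.7×2.4 = 65.32) won't mimic when 65.32 ≥ 114 − 10.7·a*, i.e. a* ≥ 4.55.
Low-quality type (on-path payoff 41) won't mimic when 41 ≥ 114 − 14.7·a*, i.e. a* ≥ 4.97.
Both must hold, so a* = max(4.97, 4.55) = 4.97. The low-quality type's constraint binds.

4.97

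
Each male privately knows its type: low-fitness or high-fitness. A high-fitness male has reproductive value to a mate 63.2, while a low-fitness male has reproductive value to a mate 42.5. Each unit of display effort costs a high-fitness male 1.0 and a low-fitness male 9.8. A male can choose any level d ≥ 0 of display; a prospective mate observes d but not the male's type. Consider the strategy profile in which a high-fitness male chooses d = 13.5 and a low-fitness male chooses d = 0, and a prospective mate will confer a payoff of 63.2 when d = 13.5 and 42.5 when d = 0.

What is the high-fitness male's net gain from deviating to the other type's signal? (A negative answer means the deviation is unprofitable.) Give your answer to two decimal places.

Playing d = 13.5 the high-fitness male receives 63.2 − 1.0 × 13.5 = 49.7.
Deviating to d = 0 yields 42.5 instead.
Gain from deviating: 42.5 − 49.7 = -7.20.
The gain is negative, so the high-fitness type's incentive-compatibility constraint is satisfied.

-7.20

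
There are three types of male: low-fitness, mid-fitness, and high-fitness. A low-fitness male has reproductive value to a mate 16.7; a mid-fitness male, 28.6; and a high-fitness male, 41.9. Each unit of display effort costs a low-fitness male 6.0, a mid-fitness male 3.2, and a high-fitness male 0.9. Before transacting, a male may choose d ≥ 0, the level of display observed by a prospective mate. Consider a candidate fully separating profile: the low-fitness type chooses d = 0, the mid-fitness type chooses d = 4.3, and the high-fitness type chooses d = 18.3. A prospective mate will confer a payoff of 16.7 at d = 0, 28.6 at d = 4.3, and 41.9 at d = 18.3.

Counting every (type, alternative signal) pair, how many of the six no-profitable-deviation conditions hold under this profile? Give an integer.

Low-fitness (own payoff 16.7): to d=4.3 gives 28.6 − 6.0×4.3 = 2.8 → no gain ✓; to d=18.3 gives 41.9 − 6.0×18.3 = -67.9 → no gain ✓.
Mid-fitness (own payoff 28.6 − 3.2×4.3 = 14.84): to d=0 gives 16.7 → profitable ✗; to d=18.3 gives 41.9 − 3.2×18.3 = -16.66 → no gain ✓.
High-fitness (own payoff 41.9 − 0.9×18.3 = 25.43): to d=0 gives 16.7 → no gain ✓; to d=4.3 gives 28.6 − 0.9×4.3 = 24.73 → no gain ✓.
5 of the 6 constraints hold; not an equilibrium.

5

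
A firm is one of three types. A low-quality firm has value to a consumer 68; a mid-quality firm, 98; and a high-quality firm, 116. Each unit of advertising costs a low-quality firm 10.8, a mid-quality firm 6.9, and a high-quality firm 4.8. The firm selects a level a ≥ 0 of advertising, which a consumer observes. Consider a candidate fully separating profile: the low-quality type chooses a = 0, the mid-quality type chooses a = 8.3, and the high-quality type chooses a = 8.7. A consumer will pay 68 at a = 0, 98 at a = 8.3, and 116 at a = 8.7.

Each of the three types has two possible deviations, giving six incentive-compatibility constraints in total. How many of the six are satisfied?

Mid-quality (own payoff 98 − 6.9×8.3 = 40.73): to a=0 gives 68 → profitable ✗; to a=8.7 gives 116 − 6.9×8.7 = 55.97 → profitable ✗.
Low-quality (own payoff 68): to a=8.3 gives 98 − 10.8×8.3 = 8.36 → no gain ✓; to a=8.7 gives 116 − 10.8×8.7 = 22.04 → no gain ✓.
High-quality (own payoff 116 − 4.8×8.7 = 74.24): to a=0 gives 68 → no gain ✓; to a=8.3 gives 98 − 4.8×8.3 = 58.16 → no gain ✓.
4 of the 6 constraints hold; not an equilibrium.

4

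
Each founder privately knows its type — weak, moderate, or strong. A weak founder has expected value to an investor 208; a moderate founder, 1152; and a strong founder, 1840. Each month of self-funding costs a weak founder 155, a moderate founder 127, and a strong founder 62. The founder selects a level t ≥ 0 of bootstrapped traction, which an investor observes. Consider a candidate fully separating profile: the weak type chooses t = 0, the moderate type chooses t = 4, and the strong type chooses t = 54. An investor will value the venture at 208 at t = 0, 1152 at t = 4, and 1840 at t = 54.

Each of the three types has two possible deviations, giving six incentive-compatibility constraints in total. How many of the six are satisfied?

3

Strong (own payoff 1840 − 62×54 = -1508): to t=0 gives 208 → profitable ✗; to t=4 gives 1152 − 62×4 = 904 → profitable ✗.
Moderate (own payoff 1152 − 127×4 = 644): to t=0 gives 208 → no gain ✓; to t=54 gives 1840 − 127×54 = -5018 → no gain ✓.
Weak (own payoff 208): to t=4 gives 1152 − 155×4 = 532 → profitable ✗; to t=54 gives 1840 − 155×54 = -6530 → no gain ✓.
3 of the 6 constraints hold; not an equilibrium.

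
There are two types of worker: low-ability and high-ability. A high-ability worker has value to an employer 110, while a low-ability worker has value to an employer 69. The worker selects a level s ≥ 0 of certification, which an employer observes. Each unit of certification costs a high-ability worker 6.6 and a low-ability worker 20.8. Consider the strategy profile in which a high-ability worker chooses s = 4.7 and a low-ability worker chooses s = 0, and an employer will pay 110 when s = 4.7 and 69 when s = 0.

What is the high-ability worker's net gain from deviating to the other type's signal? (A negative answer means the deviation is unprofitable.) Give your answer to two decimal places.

-9.98

Playing s = 4.7 the high-ability worker receives 110 − 6.6 × 4.7 = 78.98.
Deviating to s = 0 yields 69 instead.
Gain from deviating: 69 − 78.98 = -9.98.
The gain is negative, so the high-ability type's incentive-compatibility constraint is satisfied.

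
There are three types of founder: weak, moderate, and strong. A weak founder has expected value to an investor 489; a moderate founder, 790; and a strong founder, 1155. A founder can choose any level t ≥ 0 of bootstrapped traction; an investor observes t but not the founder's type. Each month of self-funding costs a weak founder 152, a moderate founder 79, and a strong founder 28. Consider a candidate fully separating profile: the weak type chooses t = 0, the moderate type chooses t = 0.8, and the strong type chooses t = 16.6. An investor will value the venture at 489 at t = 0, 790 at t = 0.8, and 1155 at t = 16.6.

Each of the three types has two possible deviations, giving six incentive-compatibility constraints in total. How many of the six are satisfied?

Weak (own payoff 489): to t=0.8 gives 790 − 152×0.8 = 668.4 → profitable ✗; to t=16.6 gives 1155 − 152×16.6 = -1368.2 → no gain ✓.
Moderate (own payoff 790 − 79×0.8 = 726.8): to t=0 gives 489 → no gain ✓; to t=16.6 gives 1155 − 79×16.6 = -156.4 → no gain ✓.
Strong (own payoff 1155 − 28×16.6 = 690.2): to t=0 gives 489 → no gain ✓; to t=0.8 gives 790 − 28×0.8 = 767.6 → profitable ✗.
4 of the 6 constraints hold; not an equilibrium.

4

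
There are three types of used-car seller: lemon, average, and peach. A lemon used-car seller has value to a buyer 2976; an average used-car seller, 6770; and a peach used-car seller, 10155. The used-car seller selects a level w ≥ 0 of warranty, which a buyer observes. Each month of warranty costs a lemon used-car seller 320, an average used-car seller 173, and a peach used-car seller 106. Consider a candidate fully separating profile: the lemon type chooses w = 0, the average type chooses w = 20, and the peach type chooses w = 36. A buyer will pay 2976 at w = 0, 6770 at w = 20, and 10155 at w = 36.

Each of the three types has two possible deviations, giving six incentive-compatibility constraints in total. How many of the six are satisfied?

Lemon (own payoff 2976): to w=20 gives 6770 − 320×20 = 370 → no gain ✓; to w=36 gives 10155 − 320×36 = -1365 → no gain ✓.
Average (own payoff 6770 − 173×20 = 3310): to w=0 gives 2976 → no gain ✓; to w=36 gives 10155 − 173×36 = 3927 → profitable ✗.
Peach (own payoff 10155 − 106×36 = 6339): to w=0 gives 2976 → no gain ✓; to w=20 gives 6770 − 106×20 = 4650 → no gain ✓.
5 of the 6 constraints hold; not an equilibrium.

5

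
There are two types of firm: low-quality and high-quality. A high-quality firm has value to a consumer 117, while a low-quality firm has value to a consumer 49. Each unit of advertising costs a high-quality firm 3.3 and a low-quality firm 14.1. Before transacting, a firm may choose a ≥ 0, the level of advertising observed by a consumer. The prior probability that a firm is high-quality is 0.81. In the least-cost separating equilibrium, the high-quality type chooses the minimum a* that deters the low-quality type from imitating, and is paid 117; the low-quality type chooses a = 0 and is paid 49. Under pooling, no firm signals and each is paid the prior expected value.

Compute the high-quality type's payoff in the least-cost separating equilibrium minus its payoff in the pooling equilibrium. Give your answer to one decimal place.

Least-cost separating signal: a* solves 49 = 117 − 14.1·a*, so a* = (117 − 49)/14.1 ≈ 4.8227.
High-quality type's separating payoff: 117 − 3.3 × a* = 117 − 3.3 × (117 − 49)/14.1 = 117 − 224.4/14.1 ≈ 101.085.
Pooling payoff: 0.81 × 117 + 0.19 × 49 = 104.08.
Difference: 101.085 − 104.08 = -2.995, i.e. -3.0 to one decimal place.
The high-quality type would prefer the pooling outcome.

-3.0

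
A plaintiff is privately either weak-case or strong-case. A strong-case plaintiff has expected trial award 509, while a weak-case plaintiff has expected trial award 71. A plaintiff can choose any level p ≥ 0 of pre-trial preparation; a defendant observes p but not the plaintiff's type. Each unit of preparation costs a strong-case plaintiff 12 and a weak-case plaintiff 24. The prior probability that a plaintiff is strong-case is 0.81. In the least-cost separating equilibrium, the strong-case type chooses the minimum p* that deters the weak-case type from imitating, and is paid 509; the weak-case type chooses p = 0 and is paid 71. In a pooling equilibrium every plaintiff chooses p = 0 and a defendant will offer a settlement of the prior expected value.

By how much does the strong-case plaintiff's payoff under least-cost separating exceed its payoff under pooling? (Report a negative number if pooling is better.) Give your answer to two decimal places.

Least-cost separating signal: p* solves 71 = 509 − 24·p*, so p* = (509 − 71)/24 = 18.25.
Strong-case type's separating payoff: 509 − 12 × p* = 509 − 12 × (509 − 71)/24 = 509 − 5256/24 = 290.
Pooling payoff: 0.81 × 509 + 0.19 × 71 = 425.78.
Difference: 290 − 425.78 = -135.78.
The strong-case type would prefer the pooling outcome.

-135.78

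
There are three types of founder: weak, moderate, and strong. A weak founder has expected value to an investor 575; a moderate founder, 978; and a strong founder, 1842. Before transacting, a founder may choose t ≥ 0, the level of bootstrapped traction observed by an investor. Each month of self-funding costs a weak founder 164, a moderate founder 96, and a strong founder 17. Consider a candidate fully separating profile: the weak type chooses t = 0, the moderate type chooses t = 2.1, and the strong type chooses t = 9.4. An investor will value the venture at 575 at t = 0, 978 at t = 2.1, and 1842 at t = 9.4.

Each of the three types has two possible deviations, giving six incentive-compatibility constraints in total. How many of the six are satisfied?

Weak (own payoff 575): to t=2.1 gives 978 − 164×2.1 = 633.6 → profitable ✗; to t=9.4 gives 1842 − 164×9.4 = 300.4 → no gain ✓.
Moderate (own payoff 978 − 96×2.1 = 776.4): to t=0 gives 575 → no gain ✓; to t=9.4 gives 1842 − 96×9.4 = 939.6 → profitable ✗.
Strong (own payoff 1842 − 17×9.4 = 1682.2): to t=0 gives 575 → no gain ✓; to t=2.1 gives 978 − 17×2.1 = 942.3 → no gain ✓.
4 of the 6 constraints hold; not an equilibrium.

4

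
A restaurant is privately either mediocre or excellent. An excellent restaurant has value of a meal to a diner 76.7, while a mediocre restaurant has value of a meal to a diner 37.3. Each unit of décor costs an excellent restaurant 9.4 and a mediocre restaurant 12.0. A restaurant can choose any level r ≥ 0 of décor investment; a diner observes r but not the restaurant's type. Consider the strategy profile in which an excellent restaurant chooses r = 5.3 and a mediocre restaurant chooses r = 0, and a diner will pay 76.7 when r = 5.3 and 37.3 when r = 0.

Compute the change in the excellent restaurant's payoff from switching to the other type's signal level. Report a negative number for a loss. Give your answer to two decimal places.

10.42

Playing r = 5.3 the excellent restaurant receives 76.7 − 9.4 × 5.3 = 26.88.
Deviating to r = 0 yields 37.3 instead.
Gain from deviating: 37.3 − 26.88 = 10.42.
The gain is positive, so the excellent type's incentive-compatibility constraint is violated — this profile is not a separating equilibrium.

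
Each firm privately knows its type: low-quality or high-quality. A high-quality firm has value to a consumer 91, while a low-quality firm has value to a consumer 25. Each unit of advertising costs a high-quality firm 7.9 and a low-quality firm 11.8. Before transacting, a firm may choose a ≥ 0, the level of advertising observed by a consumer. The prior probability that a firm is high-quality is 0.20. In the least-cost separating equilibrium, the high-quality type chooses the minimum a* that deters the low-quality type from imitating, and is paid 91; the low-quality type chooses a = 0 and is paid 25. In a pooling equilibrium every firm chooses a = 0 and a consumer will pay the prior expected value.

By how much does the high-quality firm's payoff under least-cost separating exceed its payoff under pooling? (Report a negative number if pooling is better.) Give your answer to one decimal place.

8.6

Least-cost separating signal: a* solves 25 = 91 − 11.8·a*, so a* = (91 − 25)/11.8 ≈ 5.5932.
High-quality type's separating payoff: 91 − 7.9 × a* = 91 − 7.9 × (91 − 25)/11.8 = 91 − 521.4/11.8 ≈ 46.814.
Pooling payoff: 0.20 × 91 + 0.80 × 25 = 38.2.
Difference: 46.814 − 38.2 = 8.614, i.e. 8.6 to one decimal place.
The high-quality type prefers to separate.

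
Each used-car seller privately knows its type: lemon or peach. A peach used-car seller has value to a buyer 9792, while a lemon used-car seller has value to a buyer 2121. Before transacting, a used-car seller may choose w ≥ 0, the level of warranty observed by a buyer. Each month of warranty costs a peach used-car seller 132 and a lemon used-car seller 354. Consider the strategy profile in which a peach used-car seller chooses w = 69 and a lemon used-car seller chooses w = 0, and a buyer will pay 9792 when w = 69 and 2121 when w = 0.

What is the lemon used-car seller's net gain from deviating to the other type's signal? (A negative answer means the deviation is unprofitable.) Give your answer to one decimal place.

-16755.0

Playing w = 0 the lemon used-car seller receives 2121.
Deviating to w = 69 brings payment 9792 at cost 354 × 69 = 24426, netting -14634.
Gain from deviating: -14634 − 2121 = -16755.0.
The gain is negative, so the lemon type's incentive-compatibility constraint is satisfied.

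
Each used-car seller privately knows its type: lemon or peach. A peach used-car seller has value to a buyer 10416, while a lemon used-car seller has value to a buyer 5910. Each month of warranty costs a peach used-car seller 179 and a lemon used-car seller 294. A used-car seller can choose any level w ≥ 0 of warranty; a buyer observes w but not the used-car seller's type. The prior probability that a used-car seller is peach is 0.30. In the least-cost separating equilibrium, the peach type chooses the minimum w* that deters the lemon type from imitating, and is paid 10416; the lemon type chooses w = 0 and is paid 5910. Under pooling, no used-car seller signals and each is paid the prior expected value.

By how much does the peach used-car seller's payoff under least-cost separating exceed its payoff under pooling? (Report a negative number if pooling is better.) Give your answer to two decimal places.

Least-cost separating signal: w* solves 5910 = 10416 − 294·w*, so w* = (10416 − 5910)/294 ≈ 15.3265.
Peach type's separating payoff: 10416 − 179 × w* = 10416 − 179 × (10416 − 5910)/294 = 10416 − 806574/294 ≈ 7672.5510.
Pooling payoff: 0.30 × 10416 + 0.70 × 5910 = 7261.8.
Difference: 7672.5510 − 7261.8 = 410.751, i.e. 410.75 to two decimal places.
The peach type prefers to separate.

410.75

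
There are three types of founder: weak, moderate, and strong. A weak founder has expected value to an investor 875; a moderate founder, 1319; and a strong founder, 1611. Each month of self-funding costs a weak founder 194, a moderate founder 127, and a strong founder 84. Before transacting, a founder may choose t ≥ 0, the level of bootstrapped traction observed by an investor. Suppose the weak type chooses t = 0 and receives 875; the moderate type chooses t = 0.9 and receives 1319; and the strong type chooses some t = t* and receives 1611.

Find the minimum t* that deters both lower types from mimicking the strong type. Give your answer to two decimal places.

3.79

Moderate type (on-path payoff 1319 − 127×0.9 = 1204.7) won't mimic when 1204.7 ≥ 1611 − 127·t*, i.e. t* ≥ 3.20.
Weak type (on-path payoff 875) won't mimic when 875 ≥ 1611 − 194·t*, i.e. t* ≥ 3.79.
Both must hold, so t* = max(3.79, 3.20) = 3.79. The weak type's constraint binds.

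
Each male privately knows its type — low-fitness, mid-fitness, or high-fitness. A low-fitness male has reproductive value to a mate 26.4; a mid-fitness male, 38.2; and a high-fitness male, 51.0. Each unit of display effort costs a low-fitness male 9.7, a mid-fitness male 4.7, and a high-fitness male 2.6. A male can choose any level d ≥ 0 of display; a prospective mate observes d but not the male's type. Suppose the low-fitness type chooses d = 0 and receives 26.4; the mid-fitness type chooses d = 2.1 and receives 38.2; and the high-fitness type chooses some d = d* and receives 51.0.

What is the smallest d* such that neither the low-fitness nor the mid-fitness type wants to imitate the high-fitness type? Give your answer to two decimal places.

4.82

Low-fitness type (on-path payoff 26.4) won't mimic when 26.4 ≥ 51.0 − 9.7·d*, i.e. d* ≥ 2.54.
Mid-fitness type (on-path payoff 38.2 − 4.7×2.1 = 28.33) won't mimic when 28.33 ≥ 51.0 − 4.7·d*, i.e. d* ≥ 4.82.
Both must hold, so d* = max(2.54, 4.82) = 4.82. The mid-fitness type's constraint binds.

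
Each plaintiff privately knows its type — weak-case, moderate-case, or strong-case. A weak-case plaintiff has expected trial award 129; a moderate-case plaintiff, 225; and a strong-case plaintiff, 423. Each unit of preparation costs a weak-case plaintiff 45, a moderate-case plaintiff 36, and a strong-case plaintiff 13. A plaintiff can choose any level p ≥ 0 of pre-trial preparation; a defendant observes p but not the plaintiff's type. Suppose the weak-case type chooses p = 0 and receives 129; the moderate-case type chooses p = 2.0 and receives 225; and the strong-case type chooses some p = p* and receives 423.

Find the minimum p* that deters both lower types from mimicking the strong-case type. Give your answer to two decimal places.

Moderate-case type (on-path payoff 225 − 36×2.0 = 153) won't mimic when 153 ≥ 423 − 36·p*, i.e. p* ≥ 7.50.
Weak-case type (on-path payoff 129) won't mimic when 129 ≥ 423 − 45·p*, i.e. p* ≥ 6.53.
Both must hold, so p* = max(6.53, 7.50) = 7.50. The moderate-case type's constraint binds.

7.50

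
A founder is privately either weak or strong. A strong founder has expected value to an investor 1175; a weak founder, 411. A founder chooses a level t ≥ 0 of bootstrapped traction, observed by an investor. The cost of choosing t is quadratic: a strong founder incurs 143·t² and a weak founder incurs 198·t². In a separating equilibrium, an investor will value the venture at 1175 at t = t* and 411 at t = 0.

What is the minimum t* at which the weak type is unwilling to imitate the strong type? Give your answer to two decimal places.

The weak type at t = 0 receives 411; imitating at t* yields 1175 − 198·t*².
Indifference: 411 = 1175 − 198·t*², so t*² = (1175 − 411) / 198 ≈ 3.8586.
t* = √3.8586 ≈ 1.96.

1.96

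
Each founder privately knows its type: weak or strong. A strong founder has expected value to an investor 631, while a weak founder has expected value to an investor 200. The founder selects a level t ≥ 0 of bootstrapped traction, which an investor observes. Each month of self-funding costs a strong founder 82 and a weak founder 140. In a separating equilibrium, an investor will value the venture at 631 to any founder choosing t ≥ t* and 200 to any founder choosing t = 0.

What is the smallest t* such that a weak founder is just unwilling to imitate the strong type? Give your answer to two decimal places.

A weak founder choosing t = 0 receives 200.
Imitating at t* instead would pay 631 at cost 140·t*, netting 631 − 140·t*.
Indifference: 200 = 631 − 140·t*, so t* = (631 − 200) / 140 ≈ 3.08.
This is the weak type's binding incentive-compatibility constraint; any t ≥ 3.08 sustains separation on that side.

3.08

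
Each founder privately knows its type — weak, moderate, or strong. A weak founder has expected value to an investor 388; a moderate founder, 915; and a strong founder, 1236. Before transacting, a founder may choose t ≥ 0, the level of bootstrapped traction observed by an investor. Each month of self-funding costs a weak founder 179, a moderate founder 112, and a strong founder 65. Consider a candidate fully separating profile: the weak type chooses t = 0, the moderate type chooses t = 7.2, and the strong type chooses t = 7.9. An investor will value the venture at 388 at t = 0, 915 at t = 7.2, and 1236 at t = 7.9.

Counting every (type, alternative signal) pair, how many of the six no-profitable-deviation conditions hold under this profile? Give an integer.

4

Moderate (own payoff 915 − 112×7.2 = 108.6): to t=0 gives 388 → profitable ✗; to t=7.9 gives 1236 − 112×7.9 = 351.2 → profitable ✗.
Strong (own payoff 1236 − 65×7.9 = 722.5): to t=0 gives 388 → no gain ✓; to t=7.2 gives 915 − 65×7.2 = 447 → no gain ✓.
Weak (own payoff 388): to t=7.2 gives 915 − 179×7.2 = -373.8 → no gain ✓; to t=7.9 gives 1236 − 179×7.9 = -178.1 → no gain ✓.
4 of the 6 constraints hold; not an equilibrium.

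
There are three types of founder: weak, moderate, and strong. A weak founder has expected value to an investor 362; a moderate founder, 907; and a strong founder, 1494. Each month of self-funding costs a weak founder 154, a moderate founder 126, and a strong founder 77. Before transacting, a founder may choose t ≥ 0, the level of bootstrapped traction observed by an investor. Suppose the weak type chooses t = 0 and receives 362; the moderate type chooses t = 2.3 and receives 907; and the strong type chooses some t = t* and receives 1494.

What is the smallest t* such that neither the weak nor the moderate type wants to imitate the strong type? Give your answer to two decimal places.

7.35

Weak type (on-path payoff 362) won't mimic when 362 ≥ 1494 − 154·t*, i.e. t* ≥ 7.35.
Moderate type (on-path payoff 907 − 126×2.3 = 617.2) won't mimic when 617.2 ≥ 1494 − 126·t*, i.e. t* ≥ 6.96.
Both must hold, so t* = max(7.35, 6.96) = 7.35. The weak type's constraint binds.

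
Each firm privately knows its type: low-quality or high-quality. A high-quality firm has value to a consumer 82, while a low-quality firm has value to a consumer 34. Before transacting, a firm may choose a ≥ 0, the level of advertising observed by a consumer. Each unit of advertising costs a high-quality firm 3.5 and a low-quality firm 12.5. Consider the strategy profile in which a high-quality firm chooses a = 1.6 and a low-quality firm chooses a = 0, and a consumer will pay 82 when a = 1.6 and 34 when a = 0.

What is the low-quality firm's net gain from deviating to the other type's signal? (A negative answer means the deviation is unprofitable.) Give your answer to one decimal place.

Playing a = 0 the low-quality firm receives 34.
Deviating to a = 1.6 brings payment 82 at cost 12.5 × 1.6 = 20, netting 62.
Gain from deviating: 62 − 34 = 28.0.
The gain is positive, so the low-quality type's incentive-compatibility constraint is violated — this profile is not a separating equilibrium.

28.0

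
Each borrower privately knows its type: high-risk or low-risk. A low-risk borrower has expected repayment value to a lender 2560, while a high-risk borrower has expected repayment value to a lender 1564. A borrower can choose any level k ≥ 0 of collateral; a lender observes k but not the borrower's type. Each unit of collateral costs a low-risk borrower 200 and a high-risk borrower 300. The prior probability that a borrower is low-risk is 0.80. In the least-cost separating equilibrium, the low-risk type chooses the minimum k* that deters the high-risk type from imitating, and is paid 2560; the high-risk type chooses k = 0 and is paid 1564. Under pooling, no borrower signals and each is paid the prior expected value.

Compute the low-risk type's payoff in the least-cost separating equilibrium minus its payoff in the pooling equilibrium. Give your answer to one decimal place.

Least-cost separating signal: k* solves 1564 = 2560 − 300·k*, so k* = (2560 − 1564)/300 = 3.32.
Low-risk type's separating payoff: 2560 − 200 × k* = 2560 − 200 × (2560 − 1564)/300 = 2560 − 199200/300 = 1896.
Pooling payoff: 0.80 × 2560 + 0.20 × 1564 = 2360.8.
Difference: 1896 − 2360.8 = -464.8.
The low-risk type would prefer the pooling outcome.

-464.8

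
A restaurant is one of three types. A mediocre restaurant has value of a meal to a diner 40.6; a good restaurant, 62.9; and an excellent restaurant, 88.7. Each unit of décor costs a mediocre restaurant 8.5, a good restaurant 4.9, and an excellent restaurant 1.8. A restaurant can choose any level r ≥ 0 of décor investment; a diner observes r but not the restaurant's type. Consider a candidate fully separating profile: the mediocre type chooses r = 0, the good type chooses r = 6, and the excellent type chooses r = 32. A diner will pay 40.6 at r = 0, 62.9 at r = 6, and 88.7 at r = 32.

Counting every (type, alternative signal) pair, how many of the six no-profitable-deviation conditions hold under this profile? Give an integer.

Excellent (own payoff 88.7 − 1.8×32 = 31.1): to r=0 gives 40.6 → profitable ✗; to r=6 gives 62.9 − 1.8×6 = 52.1 → profitable ✗.
Mediocre (own payoff 40.6): to r=6 gives 62.9 − 8.5×6 = 11.9 → no gain ✓; to r=32 gives 88.7 − 8.5×32 = -183.3 → no gain ✓.
Good (own payoff 62.9 − 4.9×6 = 33.5): to r=0 gives 40.6 → profitable ✗; to r=32 gives 88.7 − 4.9×32 = -68.1 → no gain ✓.
3 of the 6 constraints hold; not an equilibrium.

3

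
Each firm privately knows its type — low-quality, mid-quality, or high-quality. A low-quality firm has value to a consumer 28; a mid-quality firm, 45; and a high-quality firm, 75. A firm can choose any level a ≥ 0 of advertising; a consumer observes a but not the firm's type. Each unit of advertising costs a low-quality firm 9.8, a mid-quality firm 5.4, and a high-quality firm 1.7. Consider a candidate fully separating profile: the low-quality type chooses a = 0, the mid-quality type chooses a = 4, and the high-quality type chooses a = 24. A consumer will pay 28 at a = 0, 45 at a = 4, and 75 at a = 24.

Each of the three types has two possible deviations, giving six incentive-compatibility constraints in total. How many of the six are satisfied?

4

Low-quality (own payoff 28): to a=4 gives 45 − 9.8×4 = 5.8 → no gain ✓; to a=24 gives 75 − 9.8×24 = -160.2 → no gain ✓.
High-quality (own payoff 75 − 1.7×24 = 34.2): to a=0 gives 28 → no gain ✓; to a=4 gives 45 − 1.7×4 = 38.2 → profitable ✗.
Mid-quality (own payoff 45 − 5.4×4 = 23.4): to a=0 gives 28 → profitable ✗; to a=24 gives 75 − 5.4×24 = -54.6 → no gain ✓.
4 of the 6 constraints hold; not an equilibrium.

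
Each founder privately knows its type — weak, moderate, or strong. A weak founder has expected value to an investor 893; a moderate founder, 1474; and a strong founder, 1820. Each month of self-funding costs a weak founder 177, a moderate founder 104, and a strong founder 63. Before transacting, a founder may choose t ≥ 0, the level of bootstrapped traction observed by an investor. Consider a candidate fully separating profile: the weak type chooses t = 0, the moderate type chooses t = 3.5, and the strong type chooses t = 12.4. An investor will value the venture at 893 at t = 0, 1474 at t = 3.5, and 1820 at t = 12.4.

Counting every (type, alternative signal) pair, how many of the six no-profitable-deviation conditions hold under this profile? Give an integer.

Strong (own payoff 1820 − 63×12.4 = 1038.8): to t=0 gives 893 → no gain ✓; to t=3.5 gives 1474 − 63×3.5 = 1253.5 → profitable ✗.
Weak (own payoff 893): to t=3.5 gives 1474 − 177×3.5 = 854.5 → no gain ✓; to t=12.4 gives 1820 − 177×12.4 = -374.8 → no gain ✓.
Moderate (own payoff 1474 − 104×3.5 = 1110): to t=0 gives 893 → no gain ✓; to t=12.4 gives 1820 − 104×12.4 = 530.4 → no gain ✓.
5 of the 6 constraints hold; not an equilibrium.

5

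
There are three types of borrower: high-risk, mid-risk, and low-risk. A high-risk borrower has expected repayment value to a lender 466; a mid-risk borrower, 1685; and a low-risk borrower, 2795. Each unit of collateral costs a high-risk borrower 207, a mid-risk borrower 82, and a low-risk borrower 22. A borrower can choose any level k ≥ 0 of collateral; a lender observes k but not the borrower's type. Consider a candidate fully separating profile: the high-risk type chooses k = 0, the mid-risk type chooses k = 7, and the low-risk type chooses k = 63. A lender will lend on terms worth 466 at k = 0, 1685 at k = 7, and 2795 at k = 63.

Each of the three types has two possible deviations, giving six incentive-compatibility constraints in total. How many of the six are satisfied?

5

Mid-risk (own payoff 1685 − 82×7 = 1111): to k=0 gives 466 → no gain ✓; to k=63 gives 2795 − 82×63 = -2371 → no gain ✓.
Low-risk (own payoff 2795 − 22×63 = 1409): to k=0 gives 466 → no gain ✓; to k=7 gives 1685 − 22×7 = 1531 → profitable ✗.
High-risk (own payoff 466): to k=7 gives 1685 − 207×7 = 236 → no gain ✓; to k=63 gives 2795 − 207×63 = -10246 → no gain ✓.
5 of the 6 constraints hold; not an equilibrium.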